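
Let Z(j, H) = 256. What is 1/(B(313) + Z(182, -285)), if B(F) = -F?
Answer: -1/57 ≈ -0.017544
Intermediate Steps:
1/(B(313) + Z(182, -285)) = 1/(-1*313 + 256) = 1/(-313 + 256) = 1/(-57) = -1/57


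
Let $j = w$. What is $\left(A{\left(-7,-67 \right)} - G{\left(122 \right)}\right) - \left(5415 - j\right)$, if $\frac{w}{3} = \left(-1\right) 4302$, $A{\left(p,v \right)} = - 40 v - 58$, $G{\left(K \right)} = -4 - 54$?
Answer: $-15641$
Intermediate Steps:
$G{\left(K \right)} = -58$ ($G{\left(K \right)} = -4 - 54 = -58$)
$A{\left(p,v \right)} = -58 - 40 v$
$w = -12906$ ($w = 3 \left(\left(-1\right) 4302\right) = 3 \left(-4302\right) = -12906$)
$j = -12906$
$\left(A{\left(-7,-67 \right)} - G{\left(122 \right)}\right) - \left(5415 - j\right) = \left(\left(-58 - -2680\right) - -58\right) - \left(5415 - -12906\right) = \left(\left(-58 + 2680\right) + 58\right) - \left(5415 + 12906\right) = \left(2622 + 58\right) - 18321 = 2680 - 18321 = -15641$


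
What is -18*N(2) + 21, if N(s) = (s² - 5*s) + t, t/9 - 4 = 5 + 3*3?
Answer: -2787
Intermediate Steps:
t = 162 (t = 36 + 9*(5 + 3*3) = 36 + 9*(5 + 9) = 36 + 9*14 = 36 + 126 = 162)
N(s) = 162 + s² - 5*s (N(s) = (s² - 5*s) + 162 = 162 + s² - 5*s)
-18*N(2) + 21 = -18*(162 + 2² - 5*2) + 21 = -18*(162 + 4 - 10) + 21 = -18*156 + 21 = -2808 + 21 = -2787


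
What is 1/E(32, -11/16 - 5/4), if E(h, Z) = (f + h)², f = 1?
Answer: 1/1089 ≈ 0.00091827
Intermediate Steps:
E(h, Z) = (1 + h)²
1/E(32, -11/16 - 5/4) = 1/((1 + 32)²) = 1/(33²) = 1/1089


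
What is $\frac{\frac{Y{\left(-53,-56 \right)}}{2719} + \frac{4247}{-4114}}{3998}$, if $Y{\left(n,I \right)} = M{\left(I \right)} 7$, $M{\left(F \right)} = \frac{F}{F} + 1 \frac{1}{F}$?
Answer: $- \frac{46077237}{178885968272} \approx -0.00025758$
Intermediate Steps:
$M{\left(F \right)} = 1 + \frac{1}{F}$
$Y{\left(n,I \right)} = \frac{7 \left(1 + I\right)}{I}$ ($Y{\left(n,I \right)} = \frac{1 + I}{I} 7 = \frac{7 \left(1 + I\right)}{I}$)
$\frac{\frac{Y{\left(-53,-56 \right)}}{2719} + \frac{4247}{-4114}}{3998} = \frac{\frac{7 + \frac{7}{-56}}{2719} + \frac{4247}{-4114}}{3998} = \left(\left(7 + 7 \left(- \frac{1}{56}\right)\right) \frac{1}{2719} + 4247 \left(- \frac{1}{4114}\right)\right) \frac{1}{3998} = \left(\left(7 - \frac{1}{8}\right) \frac{1}{2719} - \frac{4247}{4114}\right) \frac{1}{3998} = \left(\frac{55}{8} \cdot \frac{1}{2719} - \frac{4247}{4114}\right) \frac{1}{3998} = \left(\frac{55}{21752} - \frac{4247}{4114}\right) \frac{1}{3998} = \left(- \frac{46077237}{44743864}\right) \frac{1}{3998} = - \frac{46077237}{178885968272}$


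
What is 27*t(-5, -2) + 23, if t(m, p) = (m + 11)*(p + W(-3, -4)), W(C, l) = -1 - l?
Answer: 185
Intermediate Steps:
t(m, p) = (3 + p)*(11 + m) (t(m, p) = (m + 11)*(p + (-1 - 1*(-4))) = (11 + m)*(p + (-1 + 4)) = (11 + m)*(p + 3) = (11 + m)*(3 + p) = (3 + p)*(11 + m))
27*t(-5, -2) + 23 = 27*(33 + 3*(-5) + 11*(-2) - 5*(-2)) + 23 = 27*(33 - 15 - 22 + 10) + 23 = 27*6 + 23 = 162 + 23 = 185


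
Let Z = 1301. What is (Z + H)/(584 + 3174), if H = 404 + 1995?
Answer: 1850/1879 ≈ 0.98457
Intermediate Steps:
H = 2399
(Z + H)/(584 + 3174) = (1301 + 2399)/(584 + 3174) = 3700/3758 = 3700*(1/3758) = 1850/1879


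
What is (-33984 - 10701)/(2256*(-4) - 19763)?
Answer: 44685/28787 ≈ 1.5523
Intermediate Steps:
(-33984 - 10701)/(2256*(-4) - 19763) = -44685/(-9024 - 19763) = -44685/(-28787) = -44685*(-1/28787) = 44685/28787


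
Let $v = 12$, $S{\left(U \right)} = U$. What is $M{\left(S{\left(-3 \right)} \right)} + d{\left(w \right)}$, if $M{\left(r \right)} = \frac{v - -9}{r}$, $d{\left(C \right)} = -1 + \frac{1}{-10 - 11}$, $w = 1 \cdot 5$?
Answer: $- \frac{169}{21} \approx -8.0476$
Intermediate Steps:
$w = 5$
$d{\left(C \right)} = - \frac{22}{21}$ ($d{\left(C \right)} = -1 + \frac{1}{-21} = -1 - \frac{1}{21} = - \frac{22}{21}$)
$M{\left(r \right)} = \frac{21}{r}$ ($M{\left(r \right)} = \frac{12 - -9}{r} = \frac{12 + 9}{r} = \frac{21}{r}$)
$M{\left(S{\left(-3 \right)} \right)} + d{\left(w \right)} = \frac{21}{-3} - \frac{22}{21} = 21 \left(- \frac{1}{3}\right) - \frac{22}{21} = -7 - \frac{22}{21} = - \frac{169}{21}$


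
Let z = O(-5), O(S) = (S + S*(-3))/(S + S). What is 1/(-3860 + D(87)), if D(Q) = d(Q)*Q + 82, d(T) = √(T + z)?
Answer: -1889/6811175 - 87*√86/13622350 ≈ -0.00033657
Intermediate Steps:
O(S) = -1 (O(S) = (S - 3*S)/((2*S)) = (-2*S)*(1/(2*S)) = -1)
z = -1
d(T) = √(-1 + T) (d(T) = √(T - 1) = √(-1 + T))
D(Q) = 82 + Q*√(-1 + Q) (D(Q) = √(-1 + Q)*Q + 82 = Q*√(-1 + Q) + 82 = 82 + Q*√(-1 + Q))
1/(-3860 + D(87)) = 1/(-3860 + (82 + 87*√(-1 + 87))) = 1/(-3860 + (82 + 87*√86)) = 1/(-3778 + 87*√86)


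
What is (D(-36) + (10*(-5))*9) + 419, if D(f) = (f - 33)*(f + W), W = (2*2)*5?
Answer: 1073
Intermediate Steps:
W = 20 (W = 4*5 = 20)
D(f) = (-33 + f)*(20 + f) (D(f) = (f - 33)*(f + 20) = (-33 + f)*(20 + f))
(D(-36) + (10*(-5))*9) + 419 = ((-660 + (-36)² - 13*(-36)) + (10*(-5))*9) + 419 = ((-660 + 1296 + 468) - 50*9) + 419 = (1104 - 450) + 419 = 654 + 419 = 1073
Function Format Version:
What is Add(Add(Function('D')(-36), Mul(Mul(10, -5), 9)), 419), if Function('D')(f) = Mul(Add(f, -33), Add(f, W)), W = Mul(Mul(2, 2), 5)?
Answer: 1073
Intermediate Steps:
W = 20 (W = Mul(4, 5) = 20)
Function('D')(f) = Mul(Add(-33, f), Add(20, f)) (Function('D')(f) = Mul(Add(f, -33), Add(f, 20)) = Mul(Add(-33, f), Add(20, f)))
Add(Add(Function('D')(-36), Mul(Mul(10, -5), 9)), 419) = Add(Add(Add(-660, Pow(-36, 2), Mul(-13, -36)), Mul(Mul(10, -5), 9)), 419) = Add(Add(Add(-660, 1296, 468), Mul(-50, 9)), 419) = Add(Add(1104, -450), 419) = Add(654, 419) = 1073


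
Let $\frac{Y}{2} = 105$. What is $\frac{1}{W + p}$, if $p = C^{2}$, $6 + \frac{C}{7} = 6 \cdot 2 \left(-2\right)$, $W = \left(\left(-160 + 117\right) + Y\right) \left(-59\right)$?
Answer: $\frac{1}{34247} \approx 2.92 \cdot 10^{-5}$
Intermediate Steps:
$Y = 210$ ($Y = 2 \cdot 105 = 210$)
$W = -9853$ ($W = \left(\left(-160 + 117\right) + 210\right) \left(-59\right) = \left(-43 + 210\right) \left(-59\right) = 167 \left(-59\right) = -9853$)
$C = -210$ ($C = -42 + 7 \cdot 6 \cdot 2 \left(-2\right) = -42 + 7 \cdot 12 \left(-2\right) = -42 + 7 \left(-24\right) = -42 - 168 = -210$)
$p = 44100$ ($p = \left(-210\right)^{2} = 44100$)
$\frac{1}{W + p} = \frac{1}{-9853 + 44100} = \frac{1}{34247}$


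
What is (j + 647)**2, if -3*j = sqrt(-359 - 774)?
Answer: (1941 - I*sqrt(1133))**2/9 ≈ 4.1848e+5 - 14519.0*I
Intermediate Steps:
j = -I*sqrt(1133)/3 (j = -sqrt(-359 - 774)/3 = -I*sqrt(1133)/3 ≈ -11.22*I)
(j + 647)**2 = (-I*sqrt(1133)/3 + 647)**2 = (647 - I*sqrt(1133)/3)**2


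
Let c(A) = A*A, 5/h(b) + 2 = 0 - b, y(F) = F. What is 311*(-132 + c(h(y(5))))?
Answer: -2003773/49 ≈ -40893.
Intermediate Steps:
h(b) = 5/(-2 - b) (h(b) = 5/(-2 + (0 - b)) = 5/(-2 - b))
c(A) = A²
311*(-132 + c(h(y(5)))) = 311*(-132 + (-5/(2 + 5))²) = 311*(-132 + (-5/7)²) = 311*(-132 + 25/49) = 311*(-6443/49) = -2003773/49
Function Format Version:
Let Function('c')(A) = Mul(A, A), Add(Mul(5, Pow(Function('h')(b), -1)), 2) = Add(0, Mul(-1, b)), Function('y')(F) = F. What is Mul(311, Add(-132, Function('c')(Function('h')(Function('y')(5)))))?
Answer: Rational(-2003773, 49) ≈ -40893.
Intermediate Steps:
Function('h')(b) = Mul(5, Pow(Add(-2, Mul(-1, b)), -1)) (Function('h')(b) = Mul(5, Pow(Add(-2, Add(0, Mul(-1, b))), -1)) = Mul(5, Pow(Add(-2, Mul(-1, b)), -1)))
Function('c')(A) = Pow(A, 2)
Mul(311, Add(-132, Function('c')(Function('h')(Function('y')(5))))) = Mul(311, Add(-132, Pow(Mul(-5, Pow(Add(2, 5), -1)), 2))) = Mul(311, Add(-132, Pow(Mul(-5, Pow(7, -1)), 2))) = Mul(311, Add(-132, Pow(Mul(-5, Rational(1, 7)), 2))) = Mul(311, Add(-132, Pow(Rational(-5, 7), 2))) = Mul(311, Add(-132, Rational(25, 49))) = Mul(311, Rational(-6443, 49)) = Rational(-2003773, 49)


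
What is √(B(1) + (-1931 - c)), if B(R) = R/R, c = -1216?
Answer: I*√714 ≈ 26.721*I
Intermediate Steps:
B(R) = 1
√(B(1) + (-1931 - c)) = √(1 + (-1931 - 1*(-1216))) = √(1 + (-1931 + 1216)) = √(1 - 715) = √(-714) = I*√714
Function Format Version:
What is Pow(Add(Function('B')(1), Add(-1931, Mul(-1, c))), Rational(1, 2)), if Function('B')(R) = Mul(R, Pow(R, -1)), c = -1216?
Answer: Mul(I, Pow(714, Rational(1, 2))) ≈ Mul(26.721, I)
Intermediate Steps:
Function('B')(R) = 1
Pow(Add(Function('B')(1), Add(-1931, Mul(-1, c))), Rational(1, 2)) = Pow(Add(1, Add(-1931, Mul(-1, -1216))), Rational(1, 2)) = Pow(Add(1, Add(-1931, 1216)), Rational(1, 2)) = Pow(Add(1, -715), Rational(1, 2)) = Pow(-714, Rational(1, 2)) = Mul(I, Pow(714, Rational(1, 2)))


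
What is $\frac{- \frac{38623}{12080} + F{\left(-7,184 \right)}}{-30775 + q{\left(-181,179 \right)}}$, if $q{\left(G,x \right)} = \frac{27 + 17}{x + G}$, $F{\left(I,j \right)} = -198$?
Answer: $\frac{2430463}{372027760} \approx 0.006533$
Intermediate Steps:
$q{\left(G,x \right)} = \frac{44}{G + x}$
$\frac{- \frac{38623}{12080} + F{\left(-7,184 \right)}}{-30775 + q{\left(-181,179 \right)}} = \frac{- \frac{38623}{12080} - 198}{-30775 + \frac{44}{-181 + 179}} = \frac{\left(-38623\right) \frac{1}{12080} - 198}{-30775 + \frac{44}{-2}} = \frac{- \frac{38623}{12080} - 198}{-30775 + 44 \left(- \frac{1}{2}\right)} = - \frac{2430463}{12080 \left(-30775 - 22\right)} = - \frac{2430463}{12080 \left(-30797\right)} = \left(- \frac{2430463}{12080}\right) \left(- \frac{1}{30797}\right) = \frac{2430463}{372027760}$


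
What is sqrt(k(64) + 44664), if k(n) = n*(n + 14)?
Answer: 2*sqrt(12414) ≈ 222.84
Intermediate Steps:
k(n) = n*(14 + n)
sqrt(k(64) + 44664) = sqrt(64*(14 + 64) + 44664) = sqrt(64*78 + 44664) = sqrt(4992 + 44664) = sqrt(49656) = 2*sqrt(12414)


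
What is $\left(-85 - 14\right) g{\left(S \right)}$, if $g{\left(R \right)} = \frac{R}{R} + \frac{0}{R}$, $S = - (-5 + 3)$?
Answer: $-99$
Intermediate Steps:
$S = 2$ ($S = \left(-1\right) \left(-2\right) = 2$)
$g{\left(R \right)} = 1$ ($g{\left(R \right)} = 1 + 0 = 1$)
$\left(-85 - 14\right) g{\left(S \right)} = \left(-85 - 14\right) 1 = \left(-99\right) 1 = -99$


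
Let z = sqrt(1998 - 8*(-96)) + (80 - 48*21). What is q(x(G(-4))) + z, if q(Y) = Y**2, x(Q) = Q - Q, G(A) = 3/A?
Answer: -928 + sqrt(2766) ≈ -875.41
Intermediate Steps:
x(Q) = 0
z = -928 + sqrt(2766) (z = sqrt(1998 + 768) + (80 - 1008) = sqrt(2766) - 928 = -928 + sqrt(2766) ≈ -875.41)
q(x(G(-4))) + z = 0**2 + (-928 + sqrt(2766)) = 0 + (-928 + sqrt(2766)) = -928 + sqrt(2766)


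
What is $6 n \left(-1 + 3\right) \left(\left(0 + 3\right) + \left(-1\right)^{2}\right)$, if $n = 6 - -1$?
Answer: $336$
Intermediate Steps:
$n = 7$ ($n = 6 + 1 = 7$)
$6 n \left(-1 + 3\right) \left(\left(0 + 3\right) + \left(-1\right)^{2}\right) = 6 \cdot 7 \left(-1 + 3\right) \left(\left(0 + 3\right) + \left(-1\right)^{2}\right) = 42 \cdot 2 \left(3 + 1\right) = 42 \cdot 2 \cdot 4 = 42 \cdot 8 = 336$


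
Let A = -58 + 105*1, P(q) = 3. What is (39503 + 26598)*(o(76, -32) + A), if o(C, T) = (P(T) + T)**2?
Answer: 58697688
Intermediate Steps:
o(C, T) = (3 + T)**2
A = 47 (A = -58 + 105 = 47)
(39503 + 26598)*(o(76, -32) + A) = (39503 + 26598)*((3 - 32)**2 + 47) = 66101*((-29)**2 + 47) = 66101*(841 + 47) = 66101*888 = 58697688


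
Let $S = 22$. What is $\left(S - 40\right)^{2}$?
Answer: $324$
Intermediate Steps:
$\left(S - 40\right)^{2} = \left(22 - 40\right)^{2} = \left(-18\right)^{2} = 324$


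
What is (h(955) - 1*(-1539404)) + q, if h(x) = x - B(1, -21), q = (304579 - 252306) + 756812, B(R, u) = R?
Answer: 2349443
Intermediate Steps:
q = 809085 (q = 52273 + 756812 = 809085)
h(x) = -1 + x (h(x) = x - 1*1 = x - 1 = -1 + x)
(h(955) - 1*(-1539404)) + q = ((-1 + 955) - 1*(-1539404)) + 809085 = (954 + 1539404) + 809085 = 1540358 + 809085 = 2349443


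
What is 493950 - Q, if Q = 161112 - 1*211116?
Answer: 543954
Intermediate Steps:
Q = -50004 (Q = 161112 - 211116 = -50004)
493950 - Q = 493950 - 1*(-50004) = 493950 + 50004 = 543954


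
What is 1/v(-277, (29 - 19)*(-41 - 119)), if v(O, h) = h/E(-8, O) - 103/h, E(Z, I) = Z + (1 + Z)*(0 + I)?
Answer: -3089600/2361107 ≈ -1.3085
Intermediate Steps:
E(Z, I) = Z + I*(1 + Z) (E(Z, I) = Z + (1 + Z)*I = Z + I*(1 + Z))
v(O, h) = -103/h + h/(-8 - 7*O) (v(O, h) = h/(O - 8 + O*(-8)) - 103/h = h/(O - 8 - 8*O) - 103/h = h/(-8 - 7*O) - 103/h = -103/h + h/(-8 - 7*O))
1/v(-277, (29 - 19)*(-41 - 119)) = 1/((824 + ((29 - 19)*(-41 - 119))² + 721*(-277))/((((29 - 19)*(-41 - 119)))*(-8 - 7*(-277)))) = 1/((824 + (10*(-160))² - 199717)/(((10*(-160)))*(-8 + 1939))) = 1/((824 + (-1600)² - 199717)/(-1600*1931)) = 1/(-1/1600*1/1931*(824 + 2560000 - 199717)) = 1/(-1/1600*1/1931*2361107) = 1/(-2361107/3089600) = -3089600/2361107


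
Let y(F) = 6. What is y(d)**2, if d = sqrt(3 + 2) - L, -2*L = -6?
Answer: 36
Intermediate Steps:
L = 3 (L = -1/2*(-6) = 3)
d = -3 + sqrt(5) (d = sqrt(3 + 2) - 1*3 = sqrt(5) - 3 = -3 + sqrt(5) ≈ -0.76393)
y(d)**2 = 6**2 = 36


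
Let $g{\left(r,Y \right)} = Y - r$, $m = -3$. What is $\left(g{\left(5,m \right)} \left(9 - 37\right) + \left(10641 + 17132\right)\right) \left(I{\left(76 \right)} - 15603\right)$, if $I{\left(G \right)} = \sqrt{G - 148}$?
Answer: $-436837191 + 167982 i \sqrt{2} \approx -4.3684 \cdot 10^{8} + 2.3756 \cdot 10^{5} i$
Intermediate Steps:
$I{\left(G \right)} = \sqrt{-148 + G}$
$\left(g{\left(5,m \right)} \left(9 - 37\right) + \left(10641 + 17132\right)\right) \left(I{\left(76 \right)} - 15603\right) = \left(\left(-3 - 5\right) \left(9 - 37\right) + \left(10641 + 17132\right)\right) \left(\sqrt{-148 + 76} - 15603\right) = \left(\left(-3 - 5\right) \left(-28\right) + 27773\right) \left(\sqrt{-72} - 15603\right) = \left(\left(-8\right) \left(-28\right) + 27773\right) \left(6 i \sqrt{2} - 15603\right) = \left(224 + 27773\right) \left(-15603 + 6 i \sqrt{2}\right) = 27997 \left(-15603 + 6 i \sqrt{2}\right) = -436837191 + 167982 i \sqrt{2}$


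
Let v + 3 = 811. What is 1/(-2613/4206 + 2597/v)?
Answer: 566408/1468613 ≈ 0.38568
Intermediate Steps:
v = 808 (v = -3 + 811 = 808)
1/(-2613/4206 + 2597/v) = 1/(-2613/4206 + 2597/808) = 1/(-2613*1/4206 + 2597*(1/808)) = 1/(-871/1402 + 2597/808) = 1/(1468613/566408) = 566408/1468613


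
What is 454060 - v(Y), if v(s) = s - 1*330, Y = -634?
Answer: 455024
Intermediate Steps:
v(s) = -330 + s (v(s) = s - 330 = -330 + s)
454060 - v(Y) = 454060 - (-330 - 634) = 454060 - 1*(-964) = 454060 + 964 = 455024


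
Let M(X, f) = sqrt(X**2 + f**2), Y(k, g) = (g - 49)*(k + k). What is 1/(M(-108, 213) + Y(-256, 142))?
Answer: -15872/755742141 - sqrt(6337)/755742141 ≈ -2.1107e-5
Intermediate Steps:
Y(k, g) = 2*k*(-49 + g) (Y(k, g) = (-49 + g)*(2*k) = 2*k*(-49 + g))
1/(M(-108, 213) + Y(-256, 142)) = 1/(sqrt((-108)**2 + 213**2) + 2*(-256)*(-49 + 142)) = 1/(sqrt(11664 + 45369) + 2*(-256)*93) = 1/(sqrt(57033) - 47616) = 1/(3*sqrt(6337) - 47616) = 1/(-47616 + 3*sqrt(6337))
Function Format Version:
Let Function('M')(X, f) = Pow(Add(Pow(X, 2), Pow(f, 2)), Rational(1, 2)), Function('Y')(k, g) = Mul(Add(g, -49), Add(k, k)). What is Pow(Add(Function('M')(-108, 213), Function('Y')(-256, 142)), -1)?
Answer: Add(Rational(-15872, 755742141), Mul(Rational(-1, 755742141), Pow(6337, Rational(1, 2)))) ≈ -2.1107e-5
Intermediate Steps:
Function('Y')(k, g) = Mul(2, k, Add(-49, g)) (Function('Y')(k, g) = Mul(Add(-49, g), Mul(2, k)) = Mul(2, k, Add(-49, g)))
Pow(Add(Function('M')(-108, 213), Function('Y')(-256, 142)), -1) = Pow(Add(Pow(Add(Pow(-108, 2), Pow(213, 2)), Rational(1, 2)), Mul(2, -256, Add(-49, 142))), -1) = Pow(Add(Pow(Add(11664, 45369), Rational(1, 2)), Mul(2, -256, 93)), -1) = Pow(Add(Pow(57033, Rational(1, 2)), -47616), -1) = Pow(Add(Mul(3, Pow(6337, Rational(1, 2))), -47616), -1) = Pow(Add(-47616, Mul(3, Pow(6337, Rational(1, 2)))), -1)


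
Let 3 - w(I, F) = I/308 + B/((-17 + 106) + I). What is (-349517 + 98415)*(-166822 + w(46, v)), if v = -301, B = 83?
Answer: 435433830901247/10395 ≈ 4.1889e+10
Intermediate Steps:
w(I, F) = 3 - 83/(89 + I) - I/308 (w(I, F) = 3 - (I/308 + 83/((-17 + 106) + I)) = 3 - (I*(1/308) + 83/(89 + I)) = 3 - (I/308 + 83/(89 + I)) = 3 - (83/(89 + I) + I/308) = 3 + (-83/(89 + I) - I/308) = 3 - 83/(89 + I) - I/308)
(-349517 + 98415)*(-166822 + w(46, v)) = (-349517 + 98415)*(-166822 + (56672 - 1*46² + 835*46)/(308*(89 + 46))) = -251102*(-166822 + (1/308)*(56672 - 1*2116 + 38410)/135) = -251102*(-166822 + (1/308)*(1/135)*(56672 - 2116 + 38410)) = -251102*(-166822 + (1/308)*(1/135)*92966) = -251102*(-166822 + 46483/20790) = -251102*(-3468182897/20790) = 435433830901247/10395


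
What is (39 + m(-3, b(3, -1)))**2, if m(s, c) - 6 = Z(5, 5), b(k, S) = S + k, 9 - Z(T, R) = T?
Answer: 2401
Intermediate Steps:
Z(T, R) = 9 - T
m(s, c) = 10 (m(s, c) = 6 + (9 - 1*5) = 6 + (9 - 5) = 6 + 4 = 10)
(39 + m(-3, b(3, -1)))**2 = (39 + 10)**2 = 49**2 = 2401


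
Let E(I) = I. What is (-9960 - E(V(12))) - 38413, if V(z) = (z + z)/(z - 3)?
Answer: -145127/3 ≈ -48376.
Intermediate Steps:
V(z) = 2*z/(-3 + z) (V(z) = (2*z)/(-3 + z) = 2*z/(-3 + z))
(-9960 - E(V(12))) - 38413 = (-9960 - 2*12/(-3 + 12)) - 38413 = (-9960 - 2*12/9) - 38413 = (-9960 - 1*8/3) - 38413 = (-9960 - 8/3) - 38413 = -29888/3 - 38413 = -145127/3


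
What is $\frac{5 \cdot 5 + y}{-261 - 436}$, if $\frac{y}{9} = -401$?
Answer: $\frac{3584}{697} \approx 5.142$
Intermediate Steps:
$y = -3609$ ($y = 9 \left(-401\right) = -3609$)
$\frac{5 \cdot 5 + y}{-261 - 436} = \frac{5 \cdot 5 - 3609}{-261 - 436} = \frac{25 - 3609}{-697} = \left(-3584\right) \left(- \frac{1}{697}\right) = \frac{3584}{697}$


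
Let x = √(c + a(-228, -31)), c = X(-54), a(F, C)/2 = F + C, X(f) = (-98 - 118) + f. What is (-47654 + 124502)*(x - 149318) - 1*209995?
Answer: -11474999659 + 153696*I*√197 ≈ -1.1475e+10 + 2.1572e+6*I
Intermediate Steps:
X(f) = -216 + f
a(F, C) = 2*C + 2*F (a(F, C) = 2*(F + C) = 2*(C + F) = 2*C + 2*F)
c = -270 (c = -216 - 54 = -270)
x = 2*I*√197 (x = √(-270 + (2*(-31) + 2*(-228))) = √(-270 + (-62 - 456)) = √(-270 - 518) = √(-788) = 2*I*√197 ≈ 28.071*I)
(-47654 + 124502)*(x - 149318) - 1*209995 = (-47654 + 124502)*(2*I*√197 - 149318) - 1*209995 = 76848*(-149318 + 2*I*√197) - 209995 = (-11474789664 + 153696*I*√197) - 209995 = -11474999659 + 153696*I*√197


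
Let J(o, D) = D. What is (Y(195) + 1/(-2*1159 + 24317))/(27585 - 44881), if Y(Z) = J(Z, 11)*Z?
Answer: -2949241/23780919 ≈ -0.12402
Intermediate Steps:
Y(Z) = 11*Z
(Y(195) + 1/(-2*1159 + 24317))/(27585 - 44881) = (11*195 + 1/(-2*1159 + 24317))/(27585 - 44881) = (2145 + 1/(-2318 + 24317))/(-17296) = (2145 + 1/21999)*(-1/17296) = (47187856/21999)*(-1/17296) = -2949241/23780919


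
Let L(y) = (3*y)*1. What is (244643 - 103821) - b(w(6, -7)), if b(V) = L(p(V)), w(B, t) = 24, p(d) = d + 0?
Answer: 140750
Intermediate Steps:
p(d) = d
L(y) = 3*y
b(V) = 3*V
(244643 - 103821) - b(w(6, -7)) = (244643 - 103821) - 3*24 = 140822 - 1*72 = 140822 - 72 = 140750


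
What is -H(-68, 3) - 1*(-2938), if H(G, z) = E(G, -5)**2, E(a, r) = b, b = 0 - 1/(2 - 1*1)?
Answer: 2937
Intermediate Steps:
b = -1 (b = 0 - 1/(2 - 1) = 0 - 1/1 = 0 - 1*1 = 0 - 1 = -1)
E(a, r) = -1
H(G, z) = 1 (H(G, z) = (-1)**2 = 1)
-H(-68, 3) - 1*(-2938) = -1*1 - 1*(-2938) = -1 + 2938 = 2937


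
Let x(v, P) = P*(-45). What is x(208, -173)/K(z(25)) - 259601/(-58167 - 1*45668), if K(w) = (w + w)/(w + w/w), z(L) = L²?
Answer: 10127100572/2595875 ≈ 3901.2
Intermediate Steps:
x(v, P) = -45*P
K(w) = 2*w/(1 + w) (K(w) = (2*w)/(w + 1) = (2*w)/(1 + w) = 2*w/(1 + w))
x(208, -173)/K(z(25)) - 259601/(-58167 - 1*45668) = (-45*(-173))/((2*25²/(1 + 25²))) - 259601/(-58167 - 1*45668) = 7785/((2*625/(1 + 625))) - 259601/(-58167 - 45668) = 7785/((2*625/626)) - 259601/(-103835) = 7785/((2*625*(1/626))) - 259601*(-1/103835) = 7785/(625/313) + 259601/103835 = 7785*(313/625) + 259601/103835 = 487341/125 + 259601/103835 = 10127100572/2595875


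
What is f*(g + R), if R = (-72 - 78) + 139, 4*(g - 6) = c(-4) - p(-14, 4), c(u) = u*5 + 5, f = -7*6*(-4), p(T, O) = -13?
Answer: -924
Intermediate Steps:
f = 168 (f = -42*(-4) = 168)
c(u) = 5 + 5*u (c(u) = 5*u + 5 = 5 + 5*u)
g = 11/2 (g = 6 + ((5 + 5*(-4)) - 1*(-13))/4 = 6 + ((5 - 20) + 13)/4 = 6 + (-15 + 13)/4 = 6 + (¼)*(-2) = 6 - ½ = 11/2 ≈ 5.5000)
R = -11 (R = -150 + 139 = -11)
f*(g + R) = 168*(11/2 - 11) = 168*(-11/2) = -924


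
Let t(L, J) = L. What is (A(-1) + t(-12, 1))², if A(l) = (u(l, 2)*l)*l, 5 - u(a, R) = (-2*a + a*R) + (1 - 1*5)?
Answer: 9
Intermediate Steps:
u(a, R) = 9 + 2*a - R*a (u(a, R) = 5 - ((-2*a + a*R) + (1 - 1*5)) = 5 - ((-2*a + R*a) + (1 - 5)) = 5 - ((-2*a + R*a) - 4) = 5 - (-4 - 2*a + R*a) = 5 + (4 + 2*a - R*a) = 9 + 2*a - R*a)
A(l) = 9*l² (A(l) = ((9 + 2*l - 1*2*l)*l)*l = ((9 + 2*l - 2*l)*l)*l = (9*l)*l = 9*l²)
(A(-1) + t(-12, 1))² = (9*(-1)² - 12)² = (9*1 - 12)² = (9 - 12)² = (-3)² = 9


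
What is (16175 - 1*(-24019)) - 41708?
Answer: -1514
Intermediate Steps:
(16175 - 1*(-24019)) - 41708 = (16175 + 24019) - 41708 = 40194 - 41708 = -1514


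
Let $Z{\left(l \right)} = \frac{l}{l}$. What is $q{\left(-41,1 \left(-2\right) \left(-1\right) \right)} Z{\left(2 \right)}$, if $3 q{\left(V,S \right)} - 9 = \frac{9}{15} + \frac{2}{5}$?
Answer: $\frac{10}{3} \approx 3.3333$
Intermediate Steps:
$Z{\left(l \right)} = 1$
$q{\left(V,S \right)} = \frac{10}{3}$ ($q{\left(V,S \right)} = 3 + \frac{\frac{9}{15} + \frac{2}{5}}{3} = 3 + \frac{9 \cdot \frac{1}{15} + 2 \cdot \frac{1}{5}}{3} = 3 + \frac{\frac{3}{5} + \frac{2}{5}}{3} = 3 + \frac{1}{3} \cdot 1 = 3 + \frac{1}{3} = \frac{10}{3}$)
$q{\left(-41,1 \left(-2\right) \left(-1\right) \right)} Z{\left(2 \right)} = \frac{10}{3} \cdot 1 = \frac{10}{3}$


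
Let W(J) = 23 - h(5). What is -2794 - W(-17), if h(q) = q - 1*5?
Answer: -2817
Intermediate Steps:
h(q) = -5 + q (h(q) = q - 5 = -5 + q)
W(J) = 23 (W(J) = 23 - (-5 + 5) = 23 - 1*0 = 23 + 0 = 23)
-2794 - W(-17) = -2794 - 1*23 = -2794 - 23 = -2817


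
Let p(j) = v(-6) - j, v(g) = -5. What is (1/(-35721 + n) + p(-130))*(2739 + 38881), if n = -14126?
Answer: 259328975880/49847 ≈ 5.2025e+6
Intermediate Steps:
p(j) = -5 - j
(1/(-35721 + n) + p(-130))*(2739 + 38881) = (1/(-35721 - 14126) + (-5 - 1*(-130)))*(2739 + 38881) = (1/(-49847) + (-5 + 130))*41620 = (-1/49847 + 125)*41620 = (6230874/49847)*41620 = 259328975880/49847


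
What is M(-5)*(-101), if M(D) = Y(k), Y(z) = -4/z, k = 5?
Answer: 404/5 ≈ 80.800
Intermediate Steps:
M(D) = -4/5
M(-5)*(-101) = -4/5*(-101) = 404/5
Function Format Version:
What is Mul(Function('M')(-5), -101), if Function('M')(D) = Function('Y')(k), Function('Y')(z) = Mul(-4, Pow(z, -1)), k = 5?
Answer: Rational(404, 5) ≈ 80.800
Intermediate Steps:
Function('M')(D) = Rational(-4, 5) (Function('M')(D) = Mul(-4, Pow(5, -1)) = Mul(-4, Rational(1, 5)) = Rational(-4, 5))
Mul(Function('M')(-5), -101) = Mul(Rational(-4, 5), -101) = Rational(404, 5)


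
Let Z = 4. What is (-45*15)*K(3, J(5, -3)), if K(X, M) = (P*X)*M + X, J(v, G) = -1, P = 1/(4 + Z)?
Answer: -14175/8 ≈ -1771.9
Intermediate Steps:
P = ⅛ (P = 1/(4 + 4) = 1/8 = ⅛ ≈ 0.12500)
K(X, M) = X + M*X/8 (K(X, M) = (X/8)*M + X = M*X/8 + X = X + M*X/8)
(-45*15)*K(3, J(5, -3)) = (-45*15)*((⅛)*3*(8 - 1)) = -675*3*7/8 = -675*21/8 = -14175/8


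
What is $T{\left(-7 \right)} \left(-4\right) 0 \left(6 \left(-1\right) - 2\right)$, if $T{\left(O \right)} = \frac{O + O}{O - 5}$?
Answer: $0$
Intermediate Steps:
$T{\left(O \right)} = \frac{2 O}{-5 + O}$
$T{\left(-7 \right)} \left(-4\right) 0 \left(6 \left(-1\right) - 2\right) = 2 \left(-7\right) \frac{1}{-5 - 7} \left(-4\right) 0 \left(6 \left(-1\right) - 2\right) = 2 \left(-7\right) \frac{1}{-12} \cdot 0 \left(-6 - 2\right) = 2 \left(-7\right) \left(- \frac{1}{12}\right) 0 \left(-8\right) = \frac{7}{6} \cdot 0 = 0$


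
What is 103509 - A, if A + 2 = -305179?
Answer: 408690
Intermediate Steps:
A = -305181 (A = -2 - 305179 = -305181)
103509 - A = 103509 - 1*(-305181) = 103509 + 305181 = 408690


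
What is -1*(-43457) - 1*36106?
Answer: 7351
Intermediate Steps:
-1*(-43457) - 1*36106 = 43457 - 36106 = 7351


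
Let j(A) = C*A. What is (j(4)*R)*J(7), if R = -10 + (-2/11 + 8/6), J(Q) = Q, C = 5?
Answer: -40880/33 ≈ -1238.8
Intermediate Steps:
j(A) = 5*A
R = -292/33 (R = -10 + (-2*1/11 + 8*(⅙)) = -10 + (-2/11 + 4/3) = -10 + 38/33 = -292/33 ≈ -8.8485)
(j(4)*R)*J(7) = ((5*4)*(-292/33))*7 = (20*(-292/33))*7 = -5840/33*7 = -40880/33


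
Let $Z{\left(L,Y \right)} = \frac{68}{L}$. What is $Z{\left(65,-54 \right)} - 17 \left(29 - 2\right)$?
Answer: $- \frac{29767}{65} \approx -457.95$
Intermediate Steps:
$Z{\left(65,-54 \right)} - 17 \left(29 - 2\right) = \frac{68}{65} - 17 \left(29 - 2\right) = 68 \cdot \frac{1}{65} - 17 \cdot 27 = \frac{68}{65} - 459 = - \frac{29767}{65}$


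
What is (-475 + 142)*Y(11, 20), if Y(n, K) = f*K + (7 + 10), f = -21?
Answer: 134199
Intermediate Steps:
Y(n, K) = 17 - 21*K (Y(n, K) = -21*K + (7 + 10) = -21*K + 17 = 17 - 21*K)
(-475 + 142)*Y(11, 20) = (-475 + 142)*(17 - 21*20) = -333*(17 - 420) = -333*(-403) = 134199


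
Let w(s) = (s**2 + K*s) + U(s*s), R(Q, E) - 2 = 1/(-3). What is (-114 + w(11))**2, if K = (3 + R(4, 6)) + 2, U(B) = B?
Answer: 364816/9 ≈ 40535.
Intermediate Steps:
R(Q, E) = 5/3 (R(Q, E) = 2 + 1/(-3) = 2 - 1/3 = 5/3)
K = 20/3 (K = (3 + 5/3) + 2 = 14/3 + 2 = 20/3 ≈ 6.6667)
w(s) = 2*s**2 + 20*s/3 (w(s) = (s**2 + 20*s/3) + s*s = (s**2 + 20*s/3) + s**2 = 2*s**2 + 20*s/3)
(-114 + w(11))**2 = (-114 + (2/3)*11*(10 + 3*11))**2 = (-114 + (2/3)*11*(10 + 33))**2 = (-114 + (2/3)*11*43)**2 = (-114 + 946/3)**2 = (604/3)**2 = 364816/9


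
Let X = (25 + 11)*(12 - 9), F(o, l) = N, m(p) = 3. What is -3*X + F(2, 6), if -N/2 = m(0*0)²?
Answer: -342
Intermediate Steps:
N = -18 (N = -2*3² = -2*9 = -18)
F(o, l) = -18
X = 108 (X = 36*3 = 108)
-3*X + F(2, 6) = -3*108 - 18 = -324 - 18 = -342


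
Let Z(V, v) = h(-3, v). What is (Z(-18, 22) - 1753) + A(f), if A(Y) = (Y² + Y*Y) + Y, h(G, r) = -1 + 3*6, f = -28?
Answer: -196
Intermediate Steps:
h(G, r) = 17 (h(G, r) = -1 + 18 = 17)
A(Y) = Y + 2*Y² (A(Y) = (Y² + Y²) + Y = 2*Y² + Y = Y + 2*Y²)
Z(V, v) = 17
(Z(-18, 22) - 1753) + A(f) = (17 - 1753) - 28*(1 + 2*(-28)) = -1736 - 28*(1 - 56) = -1736 - 28*(-55) = -1736 + 1540 = -196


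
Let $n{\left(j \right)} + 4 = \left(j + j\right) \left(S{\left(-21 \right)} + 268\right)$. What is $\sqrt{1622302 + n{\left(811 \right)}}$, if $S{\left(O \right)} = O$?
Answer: $2 \sqrt{505733} \approx 1422.3$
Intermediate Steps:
$n{\left(j \right)} = -4 + 494 j$ ($n{\left(j \right)} = -4 + \left(j + j\right) \left(-21 + 268\right) = -4 + 2 j 247 = -4 + 494 j$)
$\sqrt{1622302 + n{\left(811 \right)}} = \sqrt{1622302 + \left(-4 + 494 \cdot 811\right)} = \sqrt{1622302 + \left(-4 + 400634\right)} = \sqrt{1622302 + 400630} = \sqrt{2022932} = 2 \sqrt{505733}$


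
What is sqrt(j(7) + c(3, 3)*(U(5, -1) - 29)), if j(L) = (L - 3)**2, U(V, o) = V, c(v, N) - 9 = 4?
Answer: 2*I*sqrt(74) ≈ 17.205*I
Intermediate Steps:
c(v, N) = 13 (c(v, N) = 9 + 4 = 13)
j(L) = (-3 + L)**2
sqrt(j(7) + c(3, 3)*(U(5, -1) - 29)) = sqrt((-3 + 7)**2 + 13*(5 - 29)) = sqrt(4**2 + 13*(-24)) = sqrt(16 - 312) = sqrt(-296) = 2*I*sqrt(74)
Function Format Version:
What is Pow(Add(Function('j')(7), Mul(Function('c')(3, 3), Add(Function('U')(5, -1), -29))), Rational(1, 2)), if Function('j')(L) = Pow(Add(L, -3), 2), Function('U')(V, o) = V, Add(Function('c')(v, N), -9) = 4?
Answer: Mul(2, I, Pow(74, Rational(1, 2))) ≈ Mul(17.205, I)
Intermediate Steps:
Function('c')(v, N) = 13 (Function('c')(v, N) = Add(9, 4) = 13)
Function('j')(L) = Pow(Add(-3, L), 2)
Pow(Add(Function('j')(7), Mul(Function('c')(3, 3), Add(Function('U')(5, -1), -29))), Rational(1, 2)) = Pow(Add(Pow(Add(-3, 7), 2), Mul(13, Add(5, -29))), Rational(1, 2)) = Pow(Add(Pow(4, 2), Mul(13, -24)), Rational(1, 2)) = Pow(Add(16, -312), Rational(1, 2)) = Pow(-296, Rational(1, 2)) = Mul(2, I, Pow(74, Rational(1, 2)))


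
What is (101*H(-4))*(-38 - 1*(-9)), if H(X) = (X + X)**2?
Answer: -187456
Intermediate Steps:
H(X) = 4*X**2 (H(X) = (2*X)**2 = 4*X**2)
(101*H(-4))*(-38 - 1*(-9)) = (101*(4*(-4)**2))*(-38 - 1*(-9)) = (101*(4*16))*(-38 + 9) = (101*64)*(-29) = 6464*(-29) = -187456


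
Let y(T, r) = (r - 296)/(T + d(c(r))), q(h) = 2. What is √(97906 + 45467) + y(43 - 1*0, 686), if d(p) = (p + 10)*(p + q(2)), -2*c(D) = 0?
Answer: 130/21 + √143373 ≈ 384.84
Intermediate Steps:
c(D) = 0 (c(D) = -½*0 = 0)
d(p) = (2 + p)*(10 + p) (d(p) = (p + 10)*(p + 2) = (10 + p)*(2 + p) = (2 + p)*(10 + p))
y(T, r) = (-296 + r)/(20 + T) (y(T, r) = (r - 296)/(T + (20 + 0² + 12*0)) = (-296 + r)/(T + (20 + 0 + 0)) = (-296 + r)/(T + 20) = (-296 + r)/(20 + T))
√(97906 + 45467) + y(43 - 1*0, 686) = √(97906 + 45467) + (-296 + 686)/(20 + (43 - 1*0)) = √143373 + 390/(20 + (43 + 0)) = √143373 + 390/(20 + 43) = √143373 + 390/63 = √143373 + (1/63)*390 = √143373 + 130/21 = 130/21 + √143373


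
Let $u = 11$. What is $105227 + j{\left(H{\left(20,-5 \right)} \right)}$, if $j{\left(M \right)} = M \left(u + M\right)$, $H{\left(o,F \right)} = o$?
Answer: $105847$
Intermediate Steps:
$j{\left(M \right)} = M \left(11 + M\right)$
$105227 + j{\left(H{\left(20,-5 \right)} \right)} = 105227 + 20 \left(11 + 20\right) = 105227 + 20 \cdot 31 = 105227 + 620 = 105847$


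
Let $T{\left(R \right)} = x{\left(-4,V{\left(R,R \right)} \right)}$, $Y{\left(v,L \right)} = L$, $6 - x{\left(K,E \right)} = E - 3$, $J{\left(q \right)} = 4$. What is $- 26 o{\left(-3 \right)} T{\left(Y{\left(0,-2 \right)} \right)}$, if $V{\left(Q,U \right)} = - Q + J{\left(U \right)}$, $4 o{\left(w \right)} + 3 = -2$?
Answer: $\frac{195}{2} \approx 97.5$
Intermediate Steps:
$o{\left(w \right)} = - \frac{5}{4}$ ($o{\left(w \right)} = - \frac{3}{4} + \frac{1}{4} \left(-2\right) = - \frac{3}{4} - \frac{1}{2} = - \frac{5}{4}$)
$V{\left(Q,U \right)} = 4 - Q$ ($V{\left(Q,U \right)} = - Q + 4 = 4 - Q$)
$x{\left(K,E \right)} = 9 - E$ ($x{\left(K,E \right)} = 6 - \left(E - 3\right) = 6 - \left(-3 + E\right) = 9 - E$)
$T{\left(R \right)} = 5 + R$ ($T{\left(R \right)} = 9 - \left(4 - R\right) = 9 + \left(-4 + R\right) = 5 + R$)
$- 26 o{\left(-3 \right)} T{\left(Y{\left(0,-2 \right)} \right)} = \left(-26\right) \left(- \frac{5}{4}\right) \left(5 - 2\right) = \frac{65}{2} \cdot 3 = \frac{195}{2}$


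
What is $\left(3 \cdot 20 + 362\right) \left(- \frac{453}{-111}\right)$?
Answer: $\frac{63722}{37} \approx 1722.2$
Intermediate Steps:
$\left(3 \cdot 20 + 362\right) \left(- \frac{453}{-111}\right) = \left(60 + 362\right) \left(\left(-453\right) \left(- \frac{1}{111}\right)\right) = 422 \cdot \frac{151}{37} = \frac{63722}{37}$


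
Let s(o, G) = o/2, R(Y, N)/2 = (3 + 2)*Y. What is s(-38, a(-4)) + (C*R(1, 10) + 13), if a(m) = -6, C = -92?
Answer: -926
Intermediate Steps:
R(Y, N) = 10*Y (R(Y, N) = 2*((3 + 2)*Y) = 2*(5*Y) = 10*Y)
s(o, G) = o/2 (s(o, G) = o*(½) = o/2)
s(-38, a(-4)) + (C*R(1, 10) + 13) = (½)*(-38) + (-920 + 13) = -19 + (-92*10 + 13) = -19 + (-920 + 13) = -19 - 907 = -926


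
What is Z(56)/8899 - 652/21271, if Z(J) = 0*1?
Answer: -652/21271 ≈ -0.030652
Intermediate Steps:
Z(J) = 0
Z(56)/8899 - 652/21271 = 0/8899 - 652/21271 = 0*(1/8899) - 652*1/21271 = 0 - 652/21271 = -652/21271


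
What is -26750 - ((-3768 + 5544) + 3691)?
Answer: -32217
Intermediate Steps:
-26750 - ((-3768 + 5544) + 3691) = -26750 - (1776 + 3691) = -26750 - 1*5467 = -26750 - 5467 = -32217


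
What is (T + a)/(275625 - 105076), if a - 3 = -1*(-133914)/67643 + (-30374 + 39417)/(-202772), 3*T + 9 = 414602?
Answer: 5686804770936269/7017804689194212 ≈ 0.81034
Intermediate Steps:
T = 414593/3 (T = -3 + (⅓)*414602 = -3 + 414602/3 = 414593/3 ≈ 1.3820e+5)
a = 67690633147/13716106396 (a = 3 + (-1*(-133914)/67643 + (-30374 + 39417)/(-202772)) = 3 + (133914*(1/67643) + 9043*(-1/202772)) = 3 + (133914/67643 - 9043/202772) = 3 + 26542313959/13716106396 = 67690633147/13716106396 ≈ 4.9351)
(T + a)/(275625 - 105076) = (414593/3 + 67690633147/13716106396)/(275625 - 105076) = (5686804770936269/41148319188)/170549 = (5686804770936269/41148319188)*(1/170549) = 5686804770936269/7017804689194212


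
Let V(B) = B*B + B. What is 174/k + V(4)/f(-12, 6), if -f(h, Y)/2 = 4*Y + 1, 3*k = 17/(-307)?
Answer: -801304/85 ≈ -9427.1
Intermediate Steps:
k = -17/921 (k = (17/(-307))/3 = (17*(-1/307))/3 = (⅓)*(-17/307) = -17/921 ≈ -0.018458)
V(B) = B + B² (V(B) = B² + B = B + B²)
f(h, Y) = -2 - 8*Y (f(h, Y) = -2*(4*Y + 1) = -2*(1 + 4*Y) = -2 - 8*Y)
174/k + V(4)/f(-12, 6) = 174/(-17/921) + (4*(1 + 4))/(-2 - 8*6) = 174*(-921/17) + (4*5)/(-2 - 48) = -160254/17 + 20/(-50) = -160254/17 + 20*(-1/50) = -160254/17 - ⅖ = -801304/85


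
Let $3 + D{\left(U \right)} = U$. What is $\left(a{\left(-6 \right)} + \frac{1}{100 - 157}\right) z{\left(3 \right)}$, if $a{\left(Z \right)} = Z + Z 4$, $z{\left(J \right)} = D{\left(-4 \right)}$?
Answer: $\frac{11977}{57} \approx 210.12$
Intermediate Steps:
$D{\left(U \right)} = -3 + U$
$z{\left(J \right)} = -7$ ($z{\left(J \right)} = -3 - 4 = -7$)
$a{\left(Z \right)} = 5 Z$ ($a{\left(Z \right)} = Z + 4 Z = 5 Z$)
$\left(a{\left(-6 \right)} + \frac{1}{100 - 157}\right) z{\left(3 \right)} = \left(5 \left(-6\right) + \frac{1}{100 - 157}\right) \left(-7\right) = \left(-30 + \frac{1}{-57}\right) \left(-7\right) = \left(-30 - \frac{1}{57}\right) \left(-7\right) = \left(- \frac{1711}{57}\right) \left(-7\right) = \frac{11977}{57}$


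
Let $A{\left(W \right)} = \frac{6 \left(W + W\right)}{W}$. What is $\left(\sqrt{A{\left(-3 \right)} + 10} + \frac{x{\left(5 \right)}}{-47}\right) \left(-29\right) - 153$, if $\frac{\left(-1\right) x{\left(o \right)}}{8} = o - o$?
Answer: $-153 - 29 \sqrt{22} \approx -289.02$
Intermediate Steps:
$x{\left(o \right)} = 0$ ($x{\left(o \right)} = - 8 \left(o - o\right) = \left(-8\right) 0 = 0$)
$A{\left(W \right)} = 12$ ($A{\left(W \right)} = \frac{6 \cdot 2 W}{W} = \frac{12 W}{W} = 12$)
$\left(\sqrt{A{\left(-3 \right)} + 10} + \frac{x{\left(5 \right)}}{-47}\right) \left(-29\right) - 153 = \left(\sqrt{12 + 10} + \frac{0}{-47}\right) \left(-29\right) - 153 = \left(\sqrt{22} + 0 \left(- \frac{1}{47}\right)\right) \left(-29\right) - 153 = \left(\sqrt{22} + 0\right) \left(-29\right) - 153 = \sqrt{22} \left(-29\right) - 153 = - 29 \sqrt{22} - 153 = -153 - 29 \sqrt{22}$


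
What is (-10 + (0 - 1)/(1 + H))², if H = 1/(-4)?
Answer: 1156/9 ≈ 128.44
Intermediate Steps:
H = -¼ ≈ -0.25000
(-10 + (0 - 1)/(1 + H))² = (-10 + (0 - 1)/(1 - ¼))² = (-10 - 1/¾)² = (-10 - 1*4/3)² = (-10 - 4/3)² = (-34/3)² = 1156/9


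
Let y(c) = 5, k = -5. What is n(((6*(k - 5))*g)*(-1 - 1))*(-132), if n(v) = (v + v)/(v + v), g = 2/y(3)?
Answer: -132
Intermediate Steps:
g = ⅖ (g = 2/5 = 2*(⅕) = ⅖ ≈ 0.40000)
n(v) = 1 (n(v) = (2*v)/((2*v)) = (2*v)*(1/(2*v)) = 1)
n(((6*(k - 5))*g)*(-1 - 1))*(-132) = 1*(-132) = -132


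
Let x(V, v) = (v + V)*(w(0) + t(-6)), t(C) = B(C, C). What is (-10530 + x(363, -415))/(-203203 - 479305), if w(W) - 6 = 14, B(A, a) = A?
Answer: 5629/341254 ≈ 0.016495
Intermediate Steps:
w(W) = 20 (w(W) = 6 + 14 = 20)
t(C) = C
x(V, v) = 14*V + 14*v (x(V, v) = (v + V)*(20 - 6) = (V + v)*14 = 14*V + 14*v)
(-10530 + x(363, -415))/(-203203 - 479305) = (-10530 + (14*363 + 14*(-415)))/(-203203 - 479305) = (-10530 + (5082 - 5810))/(-682508) = (-10530 - 728)*(-1/682508) = -11258*(-1/682508) = 5629/341254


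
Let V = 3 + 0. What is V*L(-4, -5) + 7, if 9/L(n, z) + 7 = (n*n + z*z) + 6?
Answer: 307/40 ≈ 7.6750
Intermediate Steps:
V = 3
L(n, z) = 9/(-1 + n² + z²) (L(n, z) = 9/(-7 + ((n*n + z*z) + 6)) = 9/(-7 + ((n² + z²) + 6)) = 9/(-7 + (6 + n² + z²)) = 9/(-1 + n² + z²))
V*L(-4, -5) + 7 = 3*(9/(-1 + (-4)² + (-5)²)) + 7 = 3*(9/(-1 + 16 + 25)) + 7 = 3*(9/40) + 7 = 27/40 + 7 = 307/40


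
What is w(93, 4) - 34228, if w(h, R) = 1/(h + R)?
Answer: -3320115/97 ≈ -34228.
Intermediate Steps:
w(h, R) = 1/(R + h)
w(93, 4) - 34228 = 1/(4 + 93) - 34228 = 1/97 - 34228 = -3320115/97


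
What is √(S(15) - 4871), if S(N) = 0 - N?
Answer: I*√4886 ≈ 69.9*I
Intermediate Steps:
S(N) = -N
√(S(15) - 4871) = √(-1*15 - 4871) = √(-15 - 4871) = √(-4886) = I*√4886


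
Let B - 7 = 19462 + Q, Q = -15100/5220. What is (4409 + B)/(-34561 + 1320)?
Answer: -6231403/8675901 ≈ -0.71824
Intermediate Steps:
Q = -755/261 (Q = -15100*1/5220 = -755/261 ≈ -2.8927)
B = 5080654/261 (B = 7 + (19462 - 755/261) = 7 + 5078827/261 = 5080654/261 ≈ 19466.)
(4409 + B)/(-34561 + 1320) = (4409 + 5080654/261)/(-34561 + 1320) = (6231403/261)/(-33241) = (6231403/261)*(-1/33241) = -6231403/8675901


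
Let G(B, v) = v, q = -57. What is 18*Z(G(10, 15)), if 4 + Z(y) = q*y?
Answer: -15462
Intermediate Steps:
Z(y) = -4 - 57*y
18*Z(G(10, 15)) = 18*(-4 - 57*15) = 18*(-4 - 855) = 18*(-859) = -15462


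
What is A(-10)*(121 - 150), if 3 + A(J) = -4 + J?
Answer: 493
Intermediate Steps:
A(J) = -7 + J (A(J) = -3 + (-4 + J) = -7 + J)
A(-10)*(121 - 150) = (-7 - 10)*(121 - 150) = -17*(-29) = 493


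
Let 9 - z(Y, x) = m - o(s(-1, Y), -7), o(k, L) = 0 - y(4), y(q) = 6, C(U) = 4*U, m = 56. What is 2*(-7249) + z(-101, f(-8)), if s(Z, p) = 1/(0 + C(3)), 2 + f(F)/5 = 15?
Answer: -14551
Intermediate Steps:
f(F) = 65 (f(F) = -10 + 5*15 = -10 + 75 = 65)
s(Z, p) = 1/12 (s(Z, p) = 1/(0 + 4*3) = 1/(0 + 12) = 1/12)
o(k, L) = -6 (o(k, L) = 0 - 1*6 = 0 - 6 = -6)
z(Y, x) = -53 (z(Y, x) = 9 - (56 - 1*(-6)) = 9 - (56 + 6) = 9 - 1*62 = 9 - 62 = -53)
2*(-7249) + z(-101, f(-8)) = 2*(-7249) - 53 = -14498 - 53 = -14551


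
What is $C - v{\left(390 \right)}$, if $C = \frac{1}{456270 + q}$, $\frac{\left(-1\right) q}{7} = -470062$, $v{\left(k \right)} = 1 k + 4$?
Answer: $- \frac{1476201375}{3746704} \approx -394.0$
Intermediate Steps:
$v{\left(k \right)} = 4 + k$ ($v{\left(k \right)} = k + 4 = 4 + k$)
$q = 3290434$ ($q = \left(-7\right) \left(-470062\right) = 3290434$)
$C = \frac{1}{3746704}$ ($C = \frac{1}{456270 + 3290434} = \frac{1}{3746704} \approx 2.669 \cdot 10^{-7}$)
$C - v{\left(390 \right)} = \frac{1}{3746704} - \left(4 + 390\right) = \frac{1}{3746704} - 394 = - \frac{1476201375}{3746704}$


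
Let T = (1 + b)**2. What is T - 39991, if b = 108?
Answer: -28110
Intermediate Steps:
T = 11881 (T = (1 + 108)**2 = 109**2 = 11881)
T - 39991 = 11881 - 39991 = -28110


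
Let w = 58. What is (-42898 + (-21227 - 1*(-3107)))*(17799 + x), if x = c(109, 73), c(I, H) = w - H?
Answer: -1085144112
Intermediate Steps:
c(I, H) = 58 - H
x = -15 (x = 58 - 1*73 = 58 - 73 = -15)
(-42898 + (-21227 - 1*(-3107)))*(17799 + x) = (-42898 + (-21227 - 1*(-3107)))*(17799 - 15) = (-42898 + (-21227 + 3107))*17784 = (-42898 - 18120)*17784 = -61018*17784 = -1085144112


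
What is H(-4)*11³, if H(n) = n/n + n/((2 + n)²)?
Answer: 0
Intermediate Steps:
H(n) = 1 + n/(2 + n)²
H(-4)*11³ = (1 - 4/(2 - 4)²)*11³ = (1 - 4/(-2)²)*1331 = (1 - 4*¼)*1331 = (1 - 1)*1331 = 0*1331 = 0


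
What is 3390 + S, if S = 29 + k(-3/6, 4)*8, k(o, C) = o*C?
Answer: 3403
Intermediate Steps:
k(o, C) = C*o
S = 13 (S = 29 + (4*(-3/6))*8 = 29 + (4*(-3*1/6))*8 = 29 + (4*(-1/2))*8 = 29 - 2*8 = 29 - 16 = 13)
3390 + S = 3390 + 13 = 3403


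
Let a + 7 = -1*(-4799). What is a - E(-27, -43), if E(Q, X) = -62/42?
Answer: 100663/21 ≈ 4793.5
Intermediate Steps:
E(Q, X) = -31/21 (E(Q, X) = -62*1/42 = -31/21)
a = 4792 (a = -7 - 1*(-4799) = -7 + 4799 = 4792)
a - E(-27, -43) = 4792 - 1*(-31/21) = 4792 + 31/21 = 100663/21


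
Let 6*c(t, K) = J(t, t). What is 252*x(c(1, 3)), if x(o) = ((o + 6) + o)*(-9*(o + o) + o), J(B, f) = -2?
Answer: 7616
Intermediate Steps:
c(t, K) = -⅓ (c(t, K) = (⅙)*(-2) = -⅓)
x(o) = -17*o*(6 + 2*o) (x(o) = ((6 + o) + o)*(-18*o + o) = (6 + 2*o)*(-18*o + o) = (6 + 2*o)*(-17*o) = -17*o*(6 + 2*o))
252*x(c(1, 3)) = 252*(-34*(-⅓)*(3 - ⅓)) = 252*(-34*(-⅓)*8/3) = 252*(272/9) = 7616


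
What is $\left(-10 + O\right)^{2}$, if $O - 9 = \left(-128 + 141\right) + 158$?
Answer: $28900$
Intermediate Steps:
$O = 180$ ($O = 9 + \left(\left(-128 + 141\right) + 158\right) = 9 + \left(13 + 158\right) = 9 + 171 = 180$)
$\left(-10 + O\right)^{2} = \left(-10 + 180\right)^{2} = 170^{2} = 28900$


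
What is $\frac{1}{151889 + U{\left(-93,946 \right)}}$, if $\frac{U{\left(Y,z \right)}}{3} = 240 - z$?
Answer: $\frac{1}{149771} \approx 6.6769 \cdot 10^{-6}$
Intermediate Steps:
$U{\left(Y,z \right)} = 720 - 3 z$ ($U{\left(Y,z \right)} = 3 \left(240 - z\right) = 720 - 3 z$)
$\frac{1}{151889 + U{\left(-93,946 \right)}} = \frac{1}{151889 + \left(720 - 2838\right)} = \frac{1}{151889 - 2118} = \frac{1}{149771}$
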